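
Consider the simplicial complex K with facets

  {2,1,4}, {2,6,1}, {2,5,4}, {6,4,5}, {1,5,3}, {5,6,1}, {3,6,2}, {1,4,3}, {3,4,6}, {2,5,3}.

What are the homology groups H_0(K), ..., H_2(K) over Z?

H_0 = Z,  H_1 = Z/2Z,  H_2 = 0.

Fix the vertex order 1 < 2 < 3 < 4 < 5 < 6 and write every simplex with vertices in increasing order. Then dim K = 2 and the simplices of K are:

  0-simplices (6): [1], [2], [3], [4], [5], [6]
  1-simplices (15): [1,2], [1,3], [1,4], [1,5], [1,6], [2,3], [2,4], [2,5], [2,6], [3,4], [3,5], [3,6], [4,5], [4,6], [5,6]
  2-simplices (10): [1,2,4], [1,2,6], [1,3,4], [1,3,5], [1,5,6], [2,3,5], [2,3,6], [2,4,5], [3,4,6], [4,5,6]

Hence C_0 ≅ Z^6, C_1 ≅ Z^15, C_2 ≅ Z^10.

The boundary map ∂_1: C_1 → C_0 is given by ∂[p,q] = [q] − [p].
The 6×15 boundary matrix has rank 5 and Smith normal form diag(1,1,1,1,1).

∂_2: C_2 → C_1 maps a triangle to the signed sum of its edges. For instance
  ∂[2,3,6] = [3,6] − [2,6] + [2,3],
  ∂[1,3,4] = [3,4] − [1,4] + [1,3].
The 15×10 boundary matrix has rank 10 and Smith normal form diag(1,1,1,1,1,1,1,1,1,2).

Reading off H_k = ker ∂_k / im ∂_{k+1}:

  H_0: rank C_0 − rank ∂_1 = 6 − 5 = 1, and the invariant factors of ∂_1 are all 1, so H_0 = Z.
  H_1: rank ker ∂_1 − rank ∂_2 = (15 − 5) − 10 = 0, and ∂_2 has invariant factor 2 > 1, so H_1 = Z/2Z.
  H_2: rank ker ∂_2 − rank ∂_3 = (10 − 10) − 0 = 0, and there is no ∂_3, so H_2 = 0.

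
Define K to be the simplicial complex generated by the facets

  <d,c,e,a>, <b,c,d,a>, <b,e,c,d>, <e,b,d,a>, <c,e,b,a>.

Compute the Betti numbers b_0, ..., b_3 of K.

We work with the vertex ordering a < b < c < d < e. The simplices of K, each written with vertices in increasing order, are:

  0-simplices (5): a, b, c, d, e
  1-simplices (10): ab, ac, ad, ae, bc, bd, be, cd, ce, de
  2-simplices (10): abc, abd, abe, acd, ace, ade, bcd, bce, bde, cde
  3-simplices (5): abcd, abce, abde, acde, bcde

Hence C_0 ≅ Z^5, C_1 ≅ Z^10, C_2 ≅ Z^10, C_3 ≅ Z^5.

Boundary ∂_1: C_1 → C_0 maps an edge to its endpoints' difference, ∂[p,q] = q − p.
As a 5×10 matrix over Z this has rank 4, with invariant factors (1,1,1,1).

∂_2: C_2 → C_1 maps a triangle to the signed sum of its edges. For instance
  ∂bde = de − be + bd,
  ∂ade = de − ae + ad.
The resulting 10×10 matrix has rank 6, and its Smith normal form has invariant factors (1,1,1,1,1,1).

∂_3: C_3 → C_2 sends each 3-simplex σ to the alternating sum Σ_i (−1)^i (σ with its i-th vertex removed). For instance
  ∂abcd = bcd − acd + abd − abc,
  ∂abde = bde − ade + abe − abd.
The 10×5 boundary matrix has rank 4 and Smith normal form diag(1,1,1,1).

Reading off H_k = ker ∂_k / im ∂_{k+1}:

  H_0: rank C_0 − rank ∂_1 = 5 − 4 = 1, and the invariant factors of ∂_1 are all 1, so H_0 ≅ Z.
  H_1: rank ker ∂_1 − rank ∂_2 = (10 − 4) − 6 = 0, and the invariant factors of ∂_2 are all 1, so H_1 ≅ 0.
  H_2: rank ker ∂_2 − rank ∂_3 = (10 − 6) − 4 = 0, and the invariant factors of ∂_3 are all 1, so H_2 ≅ 0.
  H_3: rank ker ∂_3 − rank ∂_4 = (5 − 4) − 0 = 1, and there is no ∂_4, so H_3 ≅ Z.

As a check, the Euler characteristic is 5 − 10 + 10 − 5 = 0, which agrees with 1 − 0 + 0 − 1 = 0.
(K is a triangulation of the 3-sphere S^3.)

Hence the Betti numbers are b_0 = 1, b_1 = 0, b_2 = 0, b_3 = 1.

b_0 = 1, b_1 = 0, b_2 = 0, b_3 = 1.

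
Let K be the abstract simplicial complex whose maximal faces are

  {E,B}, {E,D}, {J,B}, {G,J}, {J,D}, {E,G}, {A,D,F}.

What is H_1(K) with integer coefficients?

H_1 ≅ Z^2.

K has 7 vertices, 9 edges, 1 triangle.
rank ∂_1 = 6, rank ∂_2 = 1 ⇒ b_1 = 9 − 6 − 1 = 2; all invariant factors of ∂_2 are 1 so no torsion. So H_1 = Z^2.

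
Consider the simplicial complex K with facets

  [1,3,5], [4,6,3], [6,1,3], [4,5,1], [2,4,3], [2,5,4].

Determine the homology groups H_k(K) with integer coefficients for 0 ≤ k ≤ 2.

H_0 = Z,  H_1 = Z,  H_2 = 0.

Order the vertices as 1 < 2 < 3 < 4 < 5 < 6. Listing each simplex with vertices in this order, K has dimension 2 with simplices:

  0-simplices (6): [1], [2], [3], [4], [5], [6]
  1-simplices (12): [1,3], [1,4], [1,5], [1,6], [2,3], [2,4], [2,5], [3,4], [3,5], [3,6], [4,5], [4,6]
  2-simplices (6): [1,3,5], [1,3,6], [1,4,5], [2,3,4], [2,4,5], [3,4,6]

so the chain groups are C_0 ≅ Z^6, C_1 ≅ Z^12, C_2 ≅ Z^6.

The boundary map ∂_1: C_1 → C_0 sends each edge [p,q] (with p < q) to q − p. For instance
  ∂[3,4] = [4] − [3].
The 6×12 boundary matrix has rank 5 and Smith normal form diag(1,1,1,1,1).

Boundary ∂_2: C_2 → C_1 maps a triangle to the signed sum of its edges. For instance
  ∂[2,3,4] = [3,4] − [2,4] + [2,3],
  ∂[2,4,5] = [4,5] − [2,5] + [2,4].
As a 12×6 matrix over Z this has rank 6, with invariant factors (1,1,1,1,1,1).

Now H_k = ker ∂_k / im ∂_{k+1}, so:

  H_0: rank C_0 − rank ∂_1 = 6 − 5 = 1, and the invariant factors of ∂_1 are all 1, so H_0 ≅ Z.
  H_1: rank ker ∂_1 − rank ∂_2 = (12 − 5) − 6 = 1, and the invariant factors of ∂_2 are all 1, so H_1 ≅ Z.
  H_2: rank ker ∂_2 − rank ∂_3 = (6 − 6) − 0 = 0, and there is no ∂_3, so H_2 ≅ 0.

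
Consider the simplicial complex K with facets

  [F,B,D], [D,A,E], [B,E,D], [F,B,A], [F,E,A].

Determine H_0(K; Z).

Take the total order A < B < D < E < F on the vertex set. Then K (dimension 2) consists of the simplices:

  0-simplices (5): A, B, D, E, F
  1-simplices (10): AB, AD, AE, AF, BD, BE, BF, DE, DF, EF
  2-simplices (5): ABF, ADE, AEF, BDE, BDF

so the chain groups are C_0 ≅ Z^5, C_1 ≅ Z^10, C_2 ≅ Z^5.

Boundary ∂_1: C_1 → C_0 is given by ∂[p,q] = [q] − [p].
The resulting 5×10 matrix has rank 4, and its Smith normal form has invariant factors (1,1,1,1).

Boundary ∂_2: C_2 → C_1 maps a triangle to the signed sum of its edges. For instance
  ∂ABF = BF − AF + AB,
  ∂BDE = DE − BE + BD.
The 10×5 boundary matrix has rank 5 and Smith normal form diag(1,1,1,1,1).

From H_k ≅ ker(∂_k) / im(∂_{k+1}) we obtain:

  H_0: rank C_0 − rank ∂_1 = 5 − 4 = 1, and the invariant factors of ∂_1 are all 1, so H_0 ≅ Z.

H_0 ≅ Z.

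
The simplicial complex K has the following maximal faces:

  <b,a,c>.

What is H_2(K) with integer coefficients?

H_2 ≅ 0.

Order the vertices as a < b < c. Listing each simplex with vertices in this order, K has dimension 2 with simplices:

  0-simplices (3): a, b, c
  1-simplices (3): ab, ac, bc
  2-simplices (1): abc

so the chain groups are C_0 ≅ Z^3, C_1 ≅ Z^3, C_2 ≅ Z^1.

The boundary map ∂_1: C_1 → C_0 maps an edge to its endpoints' difference, ∂[p,q] = q − p. For instance
  ∂ac = c − a.
The 3×3 boundary matrix has rank 2 and Smith normal form diag(1,1).

The boundary map ∂_2: C_2 → C_1 sends each 2-simplex [p,q,r] to [q,r] − [p,r] + [p,q]. For instance
  ∂abc = bc − ac + ab.
The 3×1 boundary matrix has rank 1 and Smith normal form diag(1).

Computing H_k = (kernel of ∂_k) / (image of ∂_{k+1}):

  H_2: rank ker ∂_2 − rank ∂_3 = (1 − 1) − 0 = 0, and there is no ∂_3, so H_2 ≅ 0.

(K is a triangulation of the 2-simplex.)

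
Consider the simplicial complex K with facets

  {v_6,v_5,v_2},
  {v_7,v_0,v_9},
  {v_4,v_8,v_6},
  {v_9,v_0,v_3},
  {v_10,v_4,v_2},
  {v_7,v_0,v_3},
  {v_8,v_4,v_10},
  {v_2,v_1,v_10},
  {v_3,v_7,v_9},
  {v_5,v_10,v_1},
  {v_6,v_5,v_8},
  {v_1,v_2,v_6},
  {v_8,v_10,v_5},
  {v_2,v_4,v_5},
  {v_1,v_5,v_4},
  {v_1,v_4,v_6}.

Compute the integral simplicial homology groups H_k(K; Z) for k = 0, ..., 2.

K has 11 vertices, 24 edges, 16 triangles.
rank ∂_0 = 0, rank ∂_1 = 9 ⇒ b_0 = 11 − 0 − 9 = 2; all invariant factors of ∂_1 are 1 so no torsion. So H_0 ≅ Z^2.
rank ∂_1 = 9, rank ∂_2 = 15 ⇒ b_1 = 24 − 9 − 15 = 0; ∂_2 has invariant factor(s) [2] giving torsion. So H_1 ≅ Z/2.
rank ∂_2 = 15, rank ∂_3 = 0 ⇒ b_2 = 16 − 15 − 0 = 1. So H_2 ≅ Z.

H_0 ≅ Z^2,  H_1 ≅ Z/2,  H_2 ≅ Z.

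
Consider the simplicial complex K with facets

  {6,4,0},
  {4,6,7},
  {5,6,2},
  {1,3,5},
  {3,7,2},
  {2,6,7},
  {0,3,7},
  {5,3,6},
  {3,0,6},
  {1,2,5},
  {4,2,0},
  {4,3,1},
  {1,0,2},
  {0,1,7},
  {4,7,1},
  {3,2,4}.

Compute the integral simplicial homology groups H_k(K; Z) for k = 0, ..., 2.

H_0 = Z,  H_1 = Z^2,  H_2 = Z.

Order the vertices as 0 < 1 < 2 < 3 < 4 < 5 < 6 < 7. Listing each simplex with vertices in this order, K has dimension 2 with simplices:

  0-simplices (8): [0], [1], [2], [3], [4], [5], [6], [7]
  1-simplices (24): (24 of them)
  2-simplices (16): [0,1,2], [0,1,7], [0,2,4], [0,3,6], [0,3,7], [0,4,6], [1,2,5], [1,3,4], [1,3,5], [1,4,7], [2,3,4], [2,3,7], [2,5,6], [2,6,7], [3,5,6], [4,6,7]

giving chain groups C_0 ≅ Z^8, C_1 ≅ Z^24, C_2 ≅ Z^16.

Boundary ∂_1: C_1 → C_0 is given by ∂[p,q] = [q] − [p].
The resulting 8×24 matrix has rank 7, and its Smith normal form has invariant factors (1,1,1,1,1,1,1).

Boundary ∂_2: C_2 → C_1 maps a triangle to the signed sum of its edges. For instance
  ∂[2,5,6] = [5,6] − [2,6] + [2,5],
  ∂[0,1,7] = [1,7] − [0,7] + [0,1].
As a 24×16 matrix over Z this has rank 15, with invariant factors (1,1,1,1,1,1,1,1,1,1,1,1,1,1,1).

Computing H_k = (kernel of ∂_k) / (image of ∂_{k+1}):

  H_0: rank C_0 − rank ∂_1 = 8 − 7 = 1, and the invariant factors of ∂_1 are all 1, so H_0 = Z.
  H_1: rank ker ∂_1 − rank ∂_2 = (24 − 7) − 15 = 2, and the invariant factors of ∂_2 are all 1, so H_1 = Z^2.
  H_2: rank ker ∂_2 − rank ∂_3 = (16 − 15) − 0 = 1, and there is no ∂_3, so H_2 = Z.

(K is a triangulation of the torus T^2.)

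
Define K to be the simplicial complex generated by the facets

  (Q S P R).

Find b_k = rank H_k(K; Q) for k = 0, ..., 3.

b_0 = 1, b_1 = 0, b_2 = 0, b_3 = 0.

We work with the vertex ordering P < Q < R < S. The simplices of K, each written with vertices in increasing order, are:

  0-simplices (4): P, Q, R, S
  1-simplices (6): PQ, PR, PS, QR, QS, RS
  2-simplices (4): PQR, PQS, PRS, QRS
  3-simplices (1): PQRS

so the chain groups are C_0 ≅ Z^4, C_1 ≅ Z^6, C_2 ≅ Z^4, C_3 ≅ Z^1.

∂_1: C_1 → C_0 maps an edge to its endpoints' difference, ∂[p,q] = q − p.
This gives a 4×6 integer matrix of rank 3; reducing to Smith normal form yields diagonal entries (1,1,1).

Boundary ∂_2: C_2 → C_1 maps a triangle to the signed sum of its edges. For instance
  ∂PQS = QS − PS + PQ,
  ∂QRS = RS − QS + QR.
The 6×4 boundary matrix has rank 3 and Smith normal form diag(1,1,1).

The boundary map ∂_3: C_3 → C_2 sends each 3-simplex σ to the alternating sum Σ_i (−1)^i (σ with its i-th vertex removed). For instance
  ∂PQRS = QRS − PRS + PQS − PQR.
The resulting 4×1 matrix has rank 1, and its Smith normal form has invariant factors (1).

Now H_k = ker ∂_k / im ∂_{k+1}, so:

  H_0: rank C_0 − rank ∂_1 = 4 − 3 = 1, and the invariant factors of ∂_1 are all 1, so H_0 ≅ Z.
  H_1: rank ker ∂_1 − rank ∂_2 = (6 − 3) − 3 = 0, and the invariant factors of ∂_2 are all 1, so H_1 ≅ 0.
  H_2: rank ker ∂_2 − rank ∂_3 = (4 − 3) − 1 = 0, and the invariant factors of ∂_3 are all 1, so H_2 ≅ 0.
  H_3: rank ker ∂_3 − rank ∂_4 = (1 − 1) − 0 = 0, and there is no ∂_4, so H_3 ≅ 0.

As a check, the Euler characteristic is 4 − 6 + 4 − 1 = 1, which agrees with 1 − 0 + 0 − 0 = 1.
(K is a triangulation of the 3-simplex.)

Hence the Betti numbers are b_0 = 1, b_1 = 0, b_2 = 0, b_3 = 0.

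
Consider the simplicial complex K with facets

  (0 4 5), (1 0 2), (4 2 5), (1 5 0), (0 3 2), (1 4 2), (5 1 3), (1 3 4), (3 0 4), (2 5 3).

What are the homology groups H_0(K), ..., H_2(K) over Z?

K has 6 vertices, 15 edges, 10 triangles.
rank ∂_0 = 0, rank ∂_1 = 5 ⇒ b_0 = 6 − 0 − 5 = 1; all invariant factors of ∂_1 are 1 so no torsion. So H_0 = Z.
rank ∂_1 = 5, rank ∂_2 = 10 ⇒ b_1 = 15 − 5 − 10 = 0; ∂_2 has invariant factor(s) [2] giving torsion. So H_1 = Z/2Z.
rank ∂_2 = 10, rank ∂_3 = 0 ⇒ b_2 = 10 − 10 − 0 = 0. So H_2 = 0.

H_0 = Z,  H_1 = Z/2Z,  H_2 = 0.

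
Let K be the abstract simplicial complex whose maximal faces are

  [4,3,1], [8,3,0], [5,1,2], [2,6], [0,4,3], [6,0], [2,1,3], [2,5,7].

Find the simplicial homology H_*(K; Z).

K has 9 vertices, 15 edges, 6 triangles.
rank ∂_0 = 0, rank ∂_1 = 8 ⇒ b_0 = 9 − 0 − 8 = 1; all invariant factors of ∂_1 are 1 so no torsion. So H_0 = Z.
rank ∂_1 = 8, rank ∂_2 = 6 ⇒ b_1 = 15 − 8 − 6 = 1; all invariant factors of ∂_2 are 1 so no torsion. So H_1 = Z.
rank ∂_2 = 6, rank ∂_3 = 0 ⇒ b_2 = 6 − 6 − 0 = 0. So H_2 = 0.

H_0 ≅ Z,  H_1 ≅ Z,  H_2 = 0.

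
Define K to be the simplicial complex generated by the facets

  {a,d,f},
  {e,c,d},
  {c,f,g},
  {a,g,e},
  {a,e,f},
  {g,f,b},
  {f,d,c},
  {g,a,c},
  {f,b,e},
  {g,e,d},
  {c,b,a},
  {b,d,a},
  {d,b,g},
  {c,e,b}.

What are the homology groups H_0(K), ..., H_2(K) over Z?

H_0 = Z,  H_1 = Z^2,  H_2 = Z.

Take the total order a < b < c < d < e < f < g on the vertex set. Then K (dimension 2) consists of the simplices:

  0-simplices (7): a, b, c, d, e, f, g
  1-simplices (21): ab, ac, ad, ae, af, ag, bc, bd, be, bf, bg, cd, ce, cf, cg, de, df, dg, ef, eg, fg
  2-simplices (14): abc, abd, acg, adf, aef, aeg, bce, bdg, bef, bfg, cde, cdf, cfg, deg

Hence C_0 ≅ Z^7, C_1 ≅ Z^21, C_2 ≅ Z^14.

∂_1: C_1 → C_0 maps an edge to its endpoints' difference, ∂[p,q] = q − p.
This gives a 7×21 integer matrix of rank 6; reducing to Smith normal form yields diagonal entries (1,1,1,1,1,1).

∂_2: C_2 → C_1 acts by ∂[p,q,r] = [q,r] − [p,r] + [p,q]. For instance
  ∂bfg = fg − bg + bf,
  ∂cdf = df − cf + cd.
This gives a 21×14 integer matrix of rank 13; reducing to Smith normal form yields diagonal entries (1,1,1,1,1,1,1,1,1,1,1,1,1).

Reading off H_k = ker ∂_k / im ∂_{k+1}:

  H_0: rank C_0 − rank ∂_1 = 7 − 6 = 1, and the invariant factors of ∂_1 are all 1, so H_0 ≅ Z.
  H_1: rank ker ∂_1 − rank ∂_2 = (21 − 6) − 13 = 2, and the invariant factors of ∂_2 are all 1, so H_1 ≅ Z^2.
  H_2: rank ker ∂_2 − rank ∂_3 = (14 − 13) − 0 = 1, and there is no ∂_3, so H_2 ≅ Z.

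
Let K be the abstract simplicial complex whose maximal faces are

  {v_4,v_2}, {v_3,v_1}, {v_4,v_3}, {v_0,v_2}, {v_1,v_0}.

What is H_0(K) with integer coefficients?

Order the vertices as v_0 < v_1 < v_2 < v_3 < v_4. Listing each simplex with vertices in this order, K has dimension 1 with simplices:

  0-simplices (5): [v_0], [v_1], [v_2], [v_3], [v_4]
  1-simplices (5): [v_0,v_1], [v_0,v_2], [v_1,v_3], [v_2,v_4], [v_3,v_4]

giving chain groups C_0 ≅ Z^5, C_1 ≅ Z^5.

The boundary map ∂_1: C_1 → C_0 sends each edge [p,q] (with p < q) to q − p. For instance
  ∂[v_2,v_4] = [v_4] − [v_2].
As a 5×5 matrix over Z this has rank 4, with invariant factors (1,1,1,1).

Computing H_k = (kernel of ∂_k) / (image of ∂_{k+1}):

  H_0: rank C_0 − rank ∂_1 = 5 − 4 = 1, and the invariant factors of ∂_1 are all 1, so H_0 ≅ Z.

H_0 ≅ Z.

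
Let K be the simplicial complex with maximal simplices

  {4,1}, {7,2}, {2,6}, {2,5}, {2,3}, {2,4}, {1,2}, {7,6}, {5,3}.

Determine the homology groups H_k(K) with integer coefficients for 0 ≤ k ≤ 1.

H_0 = Z,  H_1 = Z^3.

Order the vertices as 1 < 2 < 3 < 4 < 5 < 6 < 7. Listing each simplex with vertices in this order, K has dimension 1 with simplices:

  0-simplices (7): [1], [2], [3], [4], [5], [6], [7]
  1-simplices (9): [1,2], [1,4], [2,3], [2,4], [2,5], [2,6], [2,7], [3,5], [6,7]

Hence C_0 ≅ Z^7, C_1 ≅ Z^9.

∂_1: C_1 → C_0 is given by ∂[p,q] = [q] − [p].
The 7×9 boundary matrix has rank 6 and Smith normal form diag(1,1,1,1,1,1).

Now H_k = ker ∂_k / im ∂_{k+1}, so:

  H_0: rank C_0 − rank ∂_1 = 7 − 6 = 1, and the invariant factors of ∂_1 are all 1, so H_0 ≅ Z.
  H_1: rank ker ∂_1 − rank ∂_2 = (9 − 6) − 0 = 3, and there is no ∂_2, so H_1 ≅ Z^3.

As a check, the Euler characteristic is 7 − 9 = -2, which agrees with 1 − 3 = -2.
(K is a triangulation of a wedge of 3 circles.)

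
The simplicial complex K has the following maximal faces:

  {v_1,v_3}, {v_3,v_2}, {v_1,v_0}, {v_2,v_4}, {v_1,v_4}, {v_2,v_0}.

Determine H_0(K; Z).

Take the total order v_0 < v_1 < v_2 < v_3 < v_4 on the vertex set. Then K (dimension 1) consists of the simplices:

  0-simplices (5): [v_0], [v_1], [v_2], [v_3], [v_4]
  1-simplices (6): [v_0,v_1], [v_0,v_2], [v_1,v_3], [v_1,v_4], [v_2,v_3], [v_2,v_4]

Hence C_0 ≅ Z^5, C_1 ≅ Z^6.

∂_1: C_1 → C_0 is given by ∂[p,q] = [q] − [p]. For instance
  ∂[v_2,v_3] = [v_3] − [v_2].
The 5×6 boundary matrix has rank 4 and Smith normal form diag(1,1,1,1).

Now H_k = ker ∂_k / im ∂_{k+1}, so:

  H_0: rank C_0 − rank ∂_1 = 5 − 4 = 1, and the invariant factors of ∂_1 are all 1, so H_0 = Z.

H_0 = Z.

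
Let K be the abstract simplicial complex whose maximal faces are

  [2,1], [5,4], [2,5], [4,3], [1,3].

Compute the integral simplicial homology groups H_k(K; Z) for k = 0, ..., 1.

H_0 ≅ Z,  H_1 ≅ Z.

We work with the vertex ordering 1 < 2 < 3 < 4 < 5. The simplices of K, each written with vertices in increasing order, are:

  0-simplices (5): [1], [2], [3], [4], [5]
  1-simplices (5): [1,2], [1,3], [2,5], [3,4], [4,5]

so the chain groups are C_0 ≅ Z^5, C_1 ≅ Z^5.

∂_1: C_1 → C_0 maps an edge to its endpoints' difference, ∂[p,q] = q − p. For instance
  ∂[1,3] = [3] − [1].
The resulting 5×5 matrix has rank 4, and its Smith normal form has invariant factors (1,1,1,1).

Computing H_k = (kernel of ∂_k) / (image of ∂_{k+1}):

  H_0: rank C_0 − rank ∂_1 = 5 − 4 = 1, and the invariant factors of ∂_1 are all 1, so H_0 = Z.
  H_1: rank ker ∂_1 − rank ∂_2 = (5 − 4) − 0 = 1, and there is no ∂_2, so H_1 = Z.

As a check, the Euler characteristic is 5 − 5 = 0, which agrees with 1 − 1 = 0.
(K is a triangulation of the circle S^1.)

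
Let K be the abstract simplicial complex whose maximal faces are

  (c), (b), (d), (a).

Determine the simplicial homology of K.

H_0 = Z^4.

Take the total order a < b < c < d on the vertex set. Then K (dimension 0) consists of the simplices:

  0-simplices (4): a, b, c, d

so the chain groups are C_0 ≅ Z^4.

From H_k ≅ ker(∂_k) / im(∂_{k+1}) we obtain:

  H_0: rank C_0 − rank ∂_1 = 4 − 0 = 4, and there is no ∂_1, so H_0 ≅ Z^4.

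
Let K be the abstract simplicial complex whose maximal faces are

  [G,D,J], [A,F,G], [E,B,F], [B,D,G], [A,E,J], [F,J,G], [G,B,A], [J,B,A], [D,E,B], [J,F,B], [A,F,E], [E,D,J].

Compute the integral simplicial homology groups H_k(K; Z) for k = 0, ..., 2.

H_0 ≅ Z,  H_1 ≅ Z/2Z,  H_2 = 0.

We work with the vertex ordering A < B < D < E < F < G < J. The simplices of K, each written with vertices in increasing order, are:

  0-simplices (7): A, B, D, E, F, G, J
  1-simplices (18): AB, AE, AF, AG, AJ, BD, BE, BF, BG, BJ, DE, DG, DJ, EF, EJ, FG, FJ, GJ
  2-simplices (12): ABG, ABJ, AEF, AEJ, AFG, BDE, BDG, BEF, BFJ, DEJ, DGJ, FGJ

so the chain groups are C_0 ≅ Z^7, C_1 ≅ Z^18, C_2 ≅ Z^12.

∂_1: C_1 → C_0 sends each edge [p,q] (with p < q) to q − p.
The resulting 7×18 matrix has rank 6, and its Smith normal form has invariant factors (1,1,1,1,1,1).

Boundary ∂_2: C_2 → C_1 maps a triangle to the signed sum of its edges. For instance
  ∂ABJ = BJ − AJ + AB,
  ∂ABG = BG − AG + AB.
The 18×12 boundary matrix has rank 12 and Smith normal form diag(1,1,1,1,1,1,1,1,1,1,1,2).

Reading off H_k = ker ∂_k / im ∂_{k+1}:

  H_0: rank C_0 − rank ∂_1 = 7 − 6 = 1, and the invariant factors of ∂_1 are all 1, so H_0 ≅ Z.
  H_1: rank ker ∂_1 − rank ∂_2 = (18 − 6) − 12 = 0, and ∂_2 has invariant factor 2 > 1, so H_1 ≅ Z/2Z.
  H_2: rank ker ∂_2 − rank ∂_3 = (12 − 12) − 0 = 0, and there is no ∂_3, so H_2 ≅ 0.

As a check, the Euler characteristic is 7 − 18 + 12 = 1, which agrees with 1 − 0 + 0 = 1.
(K is a triangulation of the real projective plane RP^2.)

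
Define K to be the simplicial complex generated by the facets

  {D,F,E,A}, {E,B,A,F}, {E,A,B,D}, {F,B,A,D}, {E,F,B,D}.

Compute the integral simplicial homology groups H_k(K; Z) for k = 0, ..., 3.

H_0 ≅ Z,  H_1 = 0,  H_2 = 0,  H_3 ≅ Z.

K has 5 vertices, 10 edges, 10 triangles, 5 3-simplices.
rank ∂_0 = 0, rank ∂_1 = 4 ⇒ b_0 = 5 − 0 − 4 = 1; all invariant factors of ∂_1 are 1 so no torsion. So H_0 = Z.
rank ∂_1 = 4, rank ∂_2 = 6 ⇒ b_1 = 10 − 4 − 6 = 0; all invariant factors of ∂_2 are 1 so no torsion. So H_1 = 0.
rank ∂_2 = 6, rank ∂_3 = 4 ⇒ b_2 = 10 − 6 − 4 = 0; all invariant factors of ∂_3 are 1 so no torsion. So H_2 = 0.
rank ∂_3 = 4, rank ∂_4 = 0 ⇒ b_3 = 5 − 4 − 0 = 1. So H_3 = Z.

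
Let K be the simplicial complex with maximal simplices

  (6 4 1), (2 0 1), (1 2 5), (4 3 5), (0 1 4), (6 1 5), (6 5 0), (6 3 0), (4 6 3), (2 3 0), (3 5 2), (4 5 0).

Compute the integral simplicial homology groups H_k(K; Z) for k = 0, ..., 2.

Take the total order 0 < 1 < 2 < 3 < 4 < 5 < 6 on the vertex set. Then K (dimension 2) consists of the simplices:

  0-simplices (7): [0], [1], [2], [3], [4], [5], [6]
  1-simplices (18): [0,1], [0,2], [0,3], [0,4], [0,5], [0,6], [1,2], [1,4], [1,5], [1,6], [2,3], [2,5], [3,4], [3,5], [3,6], [4,5], [4,6], [5,6]
  2-simplices (12): [0,1,2], [0,1,4], [0,2,3], [0,3,6], [0,4,5], [0,5,6], [1,2,5], [1,4,6], [1,5,6], [2,3,5], [3,4,5], [3,4,6]

giving chain groups C_0 ≅ Z^7, C_1 ≅ Z^18, C_2 ≅ Z^12.

∂_1: C_1 → C_0 is given by ∂[p,q] = [q] − [p]. For instance
  ∂[0,4] = [4] − [0].
The 7×18 boundary matrix has rank 6 and Smith normal form diag(1,1,1,1,1,1).

Boundary ∂_2: C_2 → C_1 maps a triangle to the signed sum of its edges. For instance
  ∂[1,5,6] = [5,6] − [1,6] + [1,5],
  ∂[0,1,4] = [1,4] − [0,4] + [0,1].
As a 18×12 matrix over Z this has rank 12, with invariant factors (1,1,1,1,1,1,1,1,1,1,1,2).

Computing H_k = (kernel of ∂_k) / (image of ∂_{k+1}):

  H_0: rank C_0 − rank ∂_1 = 7 − 6 = 1, and the invariant factors of ∂_1 are all 1, so H_0 = Z.
  H_1: rank ker ∂_1 − rank ∂_2 = (18 − 6) − 12 = 0, and ∂_2 has invariant factor 2 > 1, so H_1 = Z/2.
  H_2: rank ker ∂_2 − rank ∂_3 = (12 − 12) − 0 = 0, and there is no ∂_3, so H_2 = 0.

As a check, the Euler characteristic is 7 − 18 + 12 = 1, which agrees with 1 − 0 + 0 = 1.

H_0 ≅ Z,  H_1 ≅ Z/2,  H_2 = 0.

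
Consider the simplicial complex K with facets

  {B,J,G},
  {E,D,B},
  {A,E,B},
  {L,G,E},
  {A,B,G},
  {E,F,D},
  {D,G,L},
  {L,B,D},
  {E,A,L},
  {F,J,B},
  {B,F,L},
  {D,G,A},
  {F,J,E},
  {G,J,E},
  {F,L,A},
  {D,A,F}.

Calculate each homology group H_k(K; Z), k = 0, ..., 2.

H_0 = Z,  H_1 = Z^2,  H_2 = Z.

Take the total order A < B < D < E < F < G < J < L on the vertex set. Then K (dimension 2) consists of the simplices:

  0-simplices (8): A, B, D, E, F, G, J, L
  1-simplices (24): AB, AD, AE, AF, AG, AL, BD, BE, BF, BG, BJ, BL, DE, DF, DG, DL, EF, EG, EJ, EL, FJ, FL, GJ, GL
  2-simplices (16): ABE, ABG, ADF, ADG, AEL, AFL, BDE, BDL, BFJ, BFL, BGJ, DEF, DGL, EFJ, EGJ, EGL

giving chain groups C_0 ≅ Z^8, C_1 ≅ Z^24, C_2 ≅ Z^16.

The boundary map ∂_1: C_1 → C_0 sends each edge [p,q] (with p < q) to q − p.
The resulting 8×24 matrix has rank 7, and its Smith normal form has invariant factors (1,1,1,1,1,1,1).

∂_2: C_2 → C_1 sends each 2-simplex [p,q,r] to [q,r] − [p,r] + [p,q]. For instance
  ∂ADG = DG − AG + AD,
  ∂BFJ = FJ − BJ + BF.
The resulting 24×16 matrix has rank 15, and its Smith normal form has invariant factors (1,1,1,1,1,1,1,1,1,1,1,1,1,1,1).

From H_k ≅ ker(∂_k) / im(∂_{k+1}) we obtain:

  H_0: rank C_0 − rank ∂_1 = 8 − 7 = 1, and the invariant factors of ∂_1 are all 1, so H_0 ≅ Z.
  H_1: rank ker ∂_1 − rank ∂_2 = (24 − 7) − 15 = 2, and the invariant factors of ∂_2 are all 1, so H_1 ≅ Z^2.
  H_2: rank ker ∂_2 − rank ∂_3 = (16 − 15) − 0 = 1, and there is no ∂_3, so H_2 ≅ Z.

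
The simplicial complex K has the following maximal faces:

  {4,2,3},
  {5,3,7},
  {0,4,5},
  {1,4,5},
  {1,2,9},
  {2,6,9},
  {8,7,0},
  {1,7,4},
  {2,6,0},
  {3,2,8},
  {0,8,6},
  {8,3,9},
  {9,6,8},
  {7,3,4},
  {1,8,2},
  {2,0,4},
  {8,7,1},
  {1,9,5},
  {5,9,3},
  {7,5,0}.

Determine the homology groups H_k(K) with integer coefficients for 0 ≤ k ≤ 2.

H_0 ≅ Z,  H_1 ≅ Z ⊕ Z_2,  H_2 = 0.

Take the total order 0 < 1 < 2 < 3 < 4 < 5 < 6 < 7 < 8 < 9 on the vertex set. Then K (dimension 2) consists of the simplices:

  0-simplices (10): [0], [1], [2], [3], [4], [5], [6], [7], [8], [9]
  1-simplices (30): (30 of them)
  2-simplices (20): (20 of them)

so the chain groups are C_0 ≅ Z^10, C_1 ≅ Z^30, C_2 ≅ Z^20.

The boundary map ∂_1: C_1 → C_0 maps an edge to its endpoints' difference, ∂[p,q] = q − p. For instance
  ∂[3,9] = [9] − [3].
The 10×30 boundary matrix has rank 9 and Smith normal form diag(1,1,1,1,1,1,1,1,1).

The boundary map ∂_2: C_2 → C_1 acts by ∂[p,q,r] = [q,r] − [p,r] + [p,q]. For instance
  ∂[1,2,9] = [2,9] − [1,9] + [1,2],
  ∂[1,5,9] = [5,9] − [1,9] + [1,5].
The resulting 30×20 matrix has rank 20, and its Smith normal form has invariant factors (1,1,1,1,1,1,1,1,1,1,1,1,1,1,1,1,1,1,1,2).

Reading off H_k = ker ∂_k / im ∂_{k+1}:

  H_0: rank C_0 − rank ∂_1 = 10 − 9 = 1, and the invariant factors of ∂_1 are all 1, so H_0 = Z.
  H_1: rank ker ∂_1 − rank ∂_2 = (30 − 9) − 20 = 1, and ∂_2 has invariant factor 2 > 1, so H_1 = Z ⊕ Z_2.
  H_2: rank ker ∂_2 − rank ∂_3 = (20 − 20) − 0 = 0, and there is no ∂_3, so H_2 = 0.

As a check, the Euler characteristic is 10 − 30 + 20 = 0, which agrees with 1 − 1 + 0 = 0.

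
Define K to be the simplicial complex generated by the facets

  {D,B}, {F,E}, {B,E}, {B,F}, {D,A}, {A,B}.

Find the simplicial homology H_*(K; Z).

H_0 ≅ Z,  H_1 ≅ Z^2.

Order the vertices as A < B < D < E < F. Listing each simplex with vertices in this order, K has dimension 1 with simplices:

  0-simplices (5): A, B, D, E, F
  1-simplices (6): AB, AD, BD, BE, BF, EF

giving chain groups C_0 ≅ Z^5, C_1 ≅ Z^6.

Boundary ∂_1: C_1 → C_0 sends each edge [p,q] (with p < q) to q − p. For instance
  ∂EF = F − E.
As a 5×6 matrix over Z this has rank 4, with invariant factors (1,1,1,1).

Reading off H_k = ker ∂_k / im ∂_{k+1}:

  H_0: rank C_0 − rank ∂_1 = 5 − 4 = 1, and the invariant factors of ∂_1 are all 1, so H_0 ≅ Z.
  H_1: rank ker ∂_1 − rank ∂_2 = (6 − 4) − 0 = 2, and there is no ∂_2, so H_1 ≅ Z^2.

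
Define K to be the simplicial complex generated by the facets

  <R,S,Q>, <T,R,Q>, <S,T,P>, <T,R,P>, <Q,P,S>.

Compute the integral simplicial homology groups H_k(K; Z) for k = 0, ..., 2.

H_0 ≅ Z,  H_1 ≅ Z,  H_2 = 0.

Take the total order P < Q < R < S < T on the vertex set. Then K (dimension 2) consists of the simplices:

  0-simplices (5): P, Q, R, S, T
  1-simplices (10): PQ, PR, PS, PT, QR, QS, QT, RS, RT, ST
  2-simplices (5): PQS, PRT, PST, QRS, QRT

so the chain groups are C_0 ≅ Z^5, C_1 ≅ Z^10, C_2 ≅ Z^5.

Boundary ∂_1: C_1 → C_0 sends each edge [p,q] (with p < q) to q − p. For instance
  ∂QT = T − Q.
The 5×10 boundary matrix has rank 4 and Smith normal form diag(1,1,1,1).

Boundary ∂_2: C_2 → C_1 maps a triangle to the signed sum of its edges. For instance
  ∂PQS = QS − PS + PQ,
  ∂QRS = RS − QS + QR.
The resulting 10×5 matrix has rank 5, and its Smith normal form has invariant factors (1,1,1,1,1).

From H_k ≅ ker(∂_k) / im(∂_{k+1}) we obtain:

  H_0: rank C_0 − rank ∂_1 = 5 − 4 = 1, and the invariant factors of ∂_1 are all 1, so H_0 = Z.
  H_1: rank ker ∂_1 − rank ∂_2 = (10 − 4) − 5 = 1, and the invariant factors of ∂_2 are all 1, so H_1 = Z.
  H_2: rank ker ∂_2 − rank ∂_3 = (5 − 5) − 0 = 0, and there is no ∂_3, so H_2 = 0.

(K is a triangulation of the Möbius band.)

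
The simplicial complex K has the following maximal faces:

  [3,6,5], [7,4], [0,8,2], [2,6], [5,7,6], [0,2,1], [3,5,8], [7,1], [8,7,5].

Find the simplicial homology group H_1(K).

Take the total order 0 < 1 < 2 < 3 < 4 < 5 < 6 < 7 < 8 on the vertex set. Then K (dimension 2) consists of the simplices:

  0-simplices (9): [0], [1], [2], [3], [4], [5], [6], [7], [8]
  1-simplices (16): [0,1], [0,2], [0,8], [1,2], [1,7], [2,6], [2,8], [3,5], [3,6], [3,8], [4,7], [5,6], [5,7], [5,8], [6,7], [7,8]
  2-simplices (6): [0,1,2], [0,2,8], [3,5,6], [3,5,8], [5,6,7], [5,7,8]

giving chain groups C_0 ≅ Z^9, C_1 ≅ Z^16, C_2 ≅ Z^6.

∂_1: C_1 → C_0 sends each edge [p,q] (with p < q) to q − p. For instance
  ∂[0,2] = [2] − [0].
The 9×16 boundary matrix has rank 8 and Smith normal form diag(1,1,1,1,1,1,1,1).

Boundary ∂_2: C_2 → C_1 sends each 2-simplex [p,q,r] to [q,r] − [p,r] + [p,q]. For instance
  ∂[0,2,8] = [2,8] − [0,8] + [0,2],
  ∂[3,5,8] = [5,8] − [3,8] + [3,5].
This gives a 16×6 integer matrix of rank 6; reducing to Smith normal form yields diagonal entries (1,1,1,1,1,1).

Reading off H_k = ker ∂_k / im ∂_{k+1}:

  H_1: rank ker ∂_1 − rank ∂_2 = (16 − 8) − 6 = 2, and the invariant factors of ∂_2 are all 1, so H_1 = Z^2.

H_1 ≅ Z^2.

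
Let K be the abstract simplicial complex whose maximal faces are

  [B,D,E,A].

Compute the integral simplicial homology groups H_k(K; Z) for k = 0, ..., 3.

H_0 = Z,  H_1 = 0,  H_2 = 0,  H_3 = 0.

Take the total order A < B < D < E on the vertex set. Then K (dimension 3) consists of the simplices:

  0-simplices (4): A, B, D, E
  1-simplices (6): AB, AD, AE, BD, BE, DE
  2-simplices (4): ABD, ABE, ADE, BDE
  3-simplices (1): ABDE

giving chain groups C_0 ≅ Z^4, C_1 ≅ Z^6, C_2 ≅ Z^4, C_3 ≅ Z^1.

The boundary map ∂_1: C_1 → C_0 is given by ∂[p,q] = [q] − [p]. For instance
  ∂AD = D − A.
As a 4×6 matrix over Z this has rank 3, with invariant factors (1,1,1).

∂_2: C_2 → C_1 maps a triangle to the signed sum of its edges. For instance
  ∂ADE = DE − AE + AD,
  ∂ABD = BD − AD + AB.
This gives a 6×4 integer matrix of rank 3; reducing to Smith normal form yields diagonal entries (1,1,1).

Boundary ∂_3: C_3 → C_2 sends each 3-simplex σ to the alternating sum Σ_i (−1)^i (σ with its i-th vertex removed). For instance
  ∂ABDE = BDE − ADE + ABE − ABD.
The 4×1 boundary matrix has rank 1 and Smith normal form diag(1).

Computing H_k = (kernel of ∂_k) / (image of ∂_{k+1}):

  H_0: rank C_0 − rank ∂_1 = 4 − 3 = 1, and the invariant factors of ∂_1 are all 1, so H_0 ≅ Z.
  H_1: rank ker ∂_1 − rank ∂_2 = (6 − 3) − 3 = 0, and the invariant factors of ∂_2 are all 1, so H_1 ≅ 0.
  H_2: rank ker ∂_2 − rank ∂_3 = (4 − 3) − 1 = 0, and the invariant factors of ∂_3 are all 1, so H_2 ≅ 0.
  H_3: rank ker ∂_3 − rank ∂_4 = (1 − 1) − 0 = 0, and there is no ∂_4, so H_3 ≅ 0.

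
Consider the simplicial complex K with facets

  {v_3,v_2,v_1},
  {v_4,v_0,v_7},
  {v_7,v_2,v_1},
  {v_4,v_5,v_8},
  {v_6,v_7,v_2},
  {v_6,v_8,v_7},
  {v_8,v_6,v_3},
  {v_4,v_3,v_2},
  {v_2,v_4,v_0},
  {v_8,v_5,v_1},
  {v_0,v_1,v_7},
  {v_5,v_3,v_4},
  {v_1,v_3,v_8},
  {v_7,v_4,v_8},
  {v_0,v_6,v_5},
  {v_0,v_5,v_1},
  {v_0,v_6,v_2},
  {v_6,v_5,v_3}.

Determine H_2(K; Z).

Take the total order v_0 < v_1 < v_2 < v_3 < v_4 < v_5 < v_6 < v_7 < v_8 on the vertex set. Then K (dimension 2) consists of the simplices:

  0-simplices (9): [v_0], [v_1], [v_2], [v_3], [v_4], [v_5], [v_6], [v_7], [v_8]
  1-simplices (27): (27 of them)
  2-simplices (18): (18 of them)

so the chain groups are C_0 ≅ Z^9, C_1 ≅ Z^27, C_2 ≅ Z^18.

Boundary ∂_1: C_1 → C_0 is given by ∂[p,q] = [q] − [p].
This gives a 9×27 integer matrix of rank 8; reducing to Smith normal form yields diagonal entries (1,1,1,1,1,1,1,1).

∂_2: C_2 → C_1 sends each 2-simplex [p,q,r] to [q,r] − [p,r] + [p,q]. For instance
  ∂[v_1,v_2,v_7] = [v_2,v_7] − [v_1,v_7] + [v_1,v_2],
  ∂[v_3,v_4,v_5] = [v_4,v_5] − [v_3,v_5] + [v_3,v_4].
The 27×18 boundary matrix has rank 18 and Smith normal form diag(1,1,1,1,1,1,1,1,1,1,1,1,1,1,1,1,1,2).

Reading off H_k = ker ∂_k / im ∂_{k+1}:

  H_2: rank ker ∂_2 − rank ∂_3 = (18 − 18) − 0 = 0, and there is no ∂_3, so H_2 ≅ 0.

H_2 = 0.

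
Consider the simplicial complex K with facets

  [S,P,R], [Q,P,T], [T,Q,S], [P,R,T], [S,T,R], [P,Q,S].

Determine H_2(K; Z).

H_2 = Z.

Fix the vertex order P < Q < R < S < T and write every simplex with vertices in increasing order. Then dim K = 2 and the simplices of K are:

  0-simplices (5): P, Q, R, S, T
  1-simplices (9): PQ, PR, PS, PT, QS, QT, RS, RT, ST
  2-simplices (6): PQS, PQT, PRS, PRT, QST, RST

giving chain groups C_0 ≅ Z^5, C_1 ≅ Z^9, C_2 ≅ Z^6.

The boundary map ∂_1: C_1 → C_0 is given by ∂[p,q] = [q] − [p].
This gives a 5×9 integer matrix of rank 4; reducing to Smith normal form yields diagonal entries (1,1,1,1).

∂_2: C_2 → C_1 sends each 2-simplex [p,q,r] to [q,r] − [p,r] + [p,q]. For instance
  ∂PQT = QT − PT + PQ,
  ∂PQS = QS − PS + PQ.
This gives a 9×6 integer matrix of rank 5; reducing to Smith normal form yields diagonal entries (1,1,1,1,1).

Computing H_k = (kernel of ∂_k) / (image of ∂_{k+1}):

  H_2: rank ker ∂_2 − rank ∂_3 = (6 − 5) − 0 = 1, and there is no ∂_3, so H_2 = Z.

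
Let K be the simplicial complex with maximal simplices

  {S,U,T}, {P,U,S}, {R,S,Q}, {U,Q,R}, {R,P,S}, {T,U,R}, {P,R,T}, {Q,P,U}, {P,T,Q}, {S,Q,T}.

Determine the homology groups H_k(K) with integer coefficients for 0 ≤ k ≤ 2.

H_0 ≅ Z,  H_1 ≅ Z/2,  H_2 = 0.

Fix the vertex order P < Q < R < S < T < U and write every simplex with vertices in increasing order. Then dim K = 2 and the simplices of K are:

  0-simplices (6): P, Q, R, S, T, U
  1-simplices (15): PQ, PR, PS, PT, PU, QR, QS, QT, QU, RS, RT, RU, ST, SU, TU
  2-simplices (10): PQT, PQU, PRS, PRT, PSU, QRS, QRU, QST, RTU, STU

Hence C_0 ≅ Z^6, C_1 ≅ Z^15, C_2 ≅ Z^10.

The boundary map ∂_1: C_1 → C_0 sends each edge [p,q] (with p < q) to q − p. For instance
  ∂PR = R − P.
The resulting 6×15 matrix has rank 5, and its Smith normal form has invariant factors (1,1,1,1,1).

The boundary map ∂_2: C_2 → C_1 acts by ∂[p,q,r] = [q,r] − [p,r] + [p,q]. For instance
  ∂PSU = SU − PU + PS,
  ∂PQT = QT − PT + PQ.
The resulting 15×10 matrix has rank 10, and its Smith normal form has invariant factors (1,1,1,1,1,1,1,1,1,2).

Computing H_k = (kernel of ∂_k) / (image of ∂_{k+1}):

  H_0: rank C_0 − rank ∂_1 = 6 − 5 = 1, and the invariant factors of ∂_1 are all 1, so H_0 = Z.
  H_1: rank ker ∂_1 − rank ∂_2 = (15 − 5) − 10 = 0, and ∂_2 has invariant factor 2 > 1, so H_1 = Z/2.
  H_2: rank ker ∂_2 − rank ∂_3 = (10 − 10) − 0 = 0, and there is no ∂_3, so H_2 = 0.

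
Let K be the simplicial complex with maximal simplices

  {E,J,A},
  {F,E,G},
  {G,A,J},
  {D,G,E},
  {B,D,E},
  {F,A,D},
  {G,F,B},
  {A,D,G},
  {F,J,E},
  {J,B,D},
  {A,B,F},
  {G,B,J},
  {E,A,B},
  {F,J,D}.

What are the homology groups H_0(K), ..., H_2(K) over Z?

We work with the vertex ordering A < B < D < E < F < G < J. The simplices of K, each written with vertices in increasing order, are:

  0-simplices (7): A, B, D, E, F, G, J
  1-simplices (21): AB, AD, AE, AF, AG, AJ, BD, BE, BF, BG, BJ, DE, DF, DG, DJ, EF, EG, EJ, FG, FJ, GJ
  2-simplices (14): ABE, ABF, ADF, ADG, AEJ, AGJ, BDE, BDJ, BFG, BGJ, DEG, DFJ, EFG, EFJ

so the chain groups are C_0 ≅ Z^7, C_1 ≅ Z^21, C_2 ≅ Z^14.

∂_1: C_1 → C_0 maps an edge to its endpoints' difference, ∂[p,q] = q − p.
The 7×21 boundary matrix has rank 6 and Smith normal form diag(1,1,1,1,1,1).

The boundary map ∂_2: C_2 → C_1 sends each 2-simplex [p,q,r] to [q,r] − [p,r] + [p,q]. For instance
  ∂ABF = BF − AF + AB,
  ∂BDE = DE − BE + BD.
The 21×14 boundary matrix has rank 13 and Smith normal form diag(1,1,1,1,1,1,1,1,1,1,1,1,1).

Computing H_k = (kernel of ∂_k) / (image of ∂_{k+1}):

  H_0: rank C_0 − rank ∂_1 = 7 − 6 = 1, and the invariant factors of ∂_1 are all 1, so H_0 = Z.
  H_1: rank ker ∂_1 − rank ∂_2 = (21 − 6) − 13 = 2, and the invariant factors of ∂_2 are all 1, so H_1 = Z^2.
  H_2: rank ker ∂_2 − rank ∂_3 = (14 − 13) − 0 = 1, and there is no ∂_3, so H_2 = Z.

(K is a triangulation of the torus T^2.)

H_0 ≅ Z,  H_1 ≅ Z^2,  H_2 ≅ Z.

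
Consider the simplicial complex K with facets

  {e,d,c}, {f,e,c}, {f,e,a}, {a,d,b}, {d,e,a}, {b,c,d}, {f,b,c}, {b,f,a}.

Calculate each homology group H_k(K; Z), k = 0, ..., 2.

We work with the vertex ordering a < b < c < d < e < f. The simplices of K, each written with vertices in increasing order, are:

  0-simplices (6): a, b, c, d, e, f
  1-simplices (12): ab, ad, ae, af, bc, bd, bf, cd, ce, cf, de, ef
  2-simplices (8): abd, abf, ade, aef, bcd, bcf, cde, cef

Hence C_0 ≅ Z^6, C_1 ≅ Z^12, C_2 ≅ Z^8.

∂_1: C_1 → C_0 sends each edge [p,q] (with p < q) to q − p.
This gives a 6×12 integer matrix of rank 5; reducing to Smith normal form yields diagonal entries (1,1,1,1,1).

The boundary map ∂_2: C_2 → C_1 sends each 2-simplex [p,q,r] to [q,r] − [p,r] + [p,q]. For instance
  ∂abd = bd − ad + ab,
  ∂ade = de − ae + ad.
The 12×8 boundary matrix has rank 7 and Smith normal form diag(1,1,1,1,1,1,1).

From H_k ≅ ker(∂_k) / im(∂_{k+1}) we obtain:

  H_0: rank C_0 − rank ∂_1 = 6 − 5 = 1, and the invariant factors of ∂_1 are all 1, so H_0 ≅ Z.
  H_1: rank ker ∂_1 − rank ∂_2 = (12 − 5) − 7 = 0, and the invariant factors of ∂_2 are all 1, so H_1 ≅ 0.
  H_2: rank ker ∂_2 − rank ∂_3 = (8 − 7) − 0 = 1, and there is no ∂_3, so H_2 ≅ Z.

As a check, the Euler characteristic is 6 − 12 + 8 = 2, which agrees with 1 − 0 + 1 = 2.

H_0 ≅ Z,  H_1 = 0,  H_2 ≅ Z.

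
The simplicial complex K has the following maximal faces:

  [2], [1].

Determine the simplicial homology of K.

We work with the vertex ordering 1 < 2. The simplices of K, each written with vertices in increasing order, are:

  0-simplices (2): [1], [2]

giving chain groups C_0 ≅ Z^2.

Reading off H_k = ker ∂_k / im ∂_{k+1}:

  H_0: rank C_0 − rank ∂_1 = 2 − 0 = 2, and there is no ∂_1, so H_0 ≅ Z^2.

H_0 = Z^2.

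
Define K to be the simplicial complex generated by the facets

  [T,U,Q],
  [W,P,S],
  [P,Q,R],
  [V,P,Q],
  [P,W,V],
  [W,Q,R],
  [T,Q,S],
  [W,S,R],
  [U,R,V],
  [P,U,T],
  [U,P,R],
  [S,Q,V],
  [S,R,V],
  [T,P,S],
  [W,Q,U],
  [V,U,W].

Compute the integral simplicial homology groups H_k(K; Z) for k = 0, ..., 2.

Fix the vertex order P < Q < R < S < T < U < V < W and write every simplex with vertices in increasing order. Then dim K = 2 and the simplices of K are:

  0-simplices (8): P, Q, R, S, T, U, V, W
  1-simplices (24): PQ, PR, PS, PT, PU, PV, PW, QR, QS, QT, QU, QV, QW, RS, RU, RV, RW, ST, SV, SW, TU, UV, UW, VW
  2-simplices (16): PQR, PQV, PRU, PST, PSW, PTU, PVW, QRW, QST, QSV, QTU, QUW, RSV, RSW, RUV, UVW

so the chain groups are C_0 ≅ Z^8, C_1 ≅ Z^24, C_2 ≅ Z^16.

The boundary map ∂_1: C_1 → C_0 sends each edge [p,q] (with p < q) to q − p. For instance
  ∂QS = S − Q.
The resulting 8×24 matrix has rank 7, and its Smith normal form has invariant factors (1,1,1,1,1,1,1).

∂_2: C_2 → C_1 sends each 2-simplex [p,q,r] to [q,r] − [p,r] + [p,q]. For instance
  ∂QST = ST − QT + QS,
  ∂PSW = SW − PW + PS.
As a 24×16 matrix over Z this has rank 15, with invariant factors (1,1,1,1,1,1,1,1,1,1,1,1,1,1,1).

Reading off H_k = ker ∂_k / im ∂_{k+1}:

  H_0: rank C_0 − rank ∂_1 = 8 − 7 = 1, and the invariant factors of ∂_1 are all 1, so H_0 = Z.
  H_1: rank ker ∂_1 − rank ∂_2 = (24 − 7) − 15 = 2, and the invariant factors of ∂_2 are all 1, so H_1 = Z^2.
  H_2: rank ker ∂_2 − rank ∂_3 = (16 − 15) − 0 = 1, and there is no ∂_3, so H_2 = Z.

H_0 ≅ Z,  H_1 ≅ Z^2,  H_2 ≅ Z.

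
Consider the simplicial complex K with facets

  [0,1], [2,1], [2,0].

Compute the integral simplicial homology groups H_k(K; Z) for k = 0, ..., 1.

Order the vertices as 0 < 1 < 2. Listing each simplex with vertices in this order, K has dimension 1 with simplices:

  0-simplices (3): [0], [1], [2]
  1-simplices (3): [0,1], [0,2], [1,2]

Hence C_0 ≅ Z^3, C_1 ≅ Z^3.

The boundary map ∂_1: C_1 → C_0 maps an edge to its endpoints' difference, ∂[p,q] = q − p. For instance
  ∂[0,1] = [1] − [0].
As a 3×3 matrix over Z this has rank 2, with invariant factors (1,1).

Computing H_k = (kernel of ∂_k) / (image of ∂_{k+1}):

  H_0: rank C_0 − rank ∂_1 = 3 − 2 = 1, and the invariant factors of ∂_1 are all 1, so H_0 ≅ Z.
  H_1: rank ker ∂_1 − rank ∂_2 = (3 − 2) − 0 = 1, and there is no ∂_2, so H_1 ≅ Z.

(K is a triangulation of the circle S^1.)

H_0 ≅ Z,  H_1 ≅ Z.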